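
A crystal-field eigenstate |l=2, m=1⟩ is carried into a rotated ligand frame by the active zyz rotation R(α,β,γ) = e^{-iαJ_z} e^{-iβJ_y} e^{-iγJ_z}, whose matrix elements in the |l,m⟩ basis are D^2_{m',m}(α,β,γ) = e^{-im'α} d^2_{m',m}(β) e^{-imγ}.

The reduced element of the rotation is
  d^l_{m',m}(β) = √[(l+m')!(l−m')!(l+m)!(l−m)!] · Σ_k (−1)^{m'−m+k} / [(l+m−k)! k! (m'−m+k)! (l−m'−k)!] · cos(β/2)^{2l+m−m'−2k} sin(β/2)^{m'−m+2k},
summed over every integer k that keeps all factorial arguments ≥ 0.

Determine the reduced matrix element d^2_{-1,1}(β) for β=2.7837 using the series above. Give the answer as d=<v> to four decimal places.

d^2_{-1,1}(β=2.7837) via the finite sum:
Half-angle: c=0.177993, s=0.984032. N=√(1·6·6·1)=6.000000
Admissible k: 2..3 (factorial args all ≥0)
  k=2: (−1)^0·6.0000/(2)·0.1780^2·0.9840^2 = +0.092033
  k=3: (−1)^1·6.0000/(6)·0.1780^0·0.9840^4 = -0.937641
d^2_{-1,1}(2.7837) = +0.092033 -0.937641 = -0.845608

d=-0.8456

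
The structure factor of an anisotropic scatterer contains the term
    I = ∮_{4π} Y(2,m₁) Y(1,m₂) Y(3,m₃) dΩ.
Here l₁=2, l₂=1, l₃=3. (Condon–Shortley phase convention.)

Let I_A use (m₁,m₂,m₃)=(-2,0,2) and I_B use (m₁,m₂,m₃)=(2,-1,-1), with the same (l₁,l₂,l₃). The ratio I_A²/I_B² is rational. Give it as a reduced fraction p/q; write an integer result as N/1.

5/1

Shared (l₁,l₂,l₃)=(2,1,3): N and (l;000)² cancel in I_A²/I_B².
A: Δ = 0!·4!·2!/7! = 1/105; Racah Σ t=0..0: t=0:+1/24 = 1/24; ⇒ 3j(2 1 3; -2 0 2)² = 1/21, sgn -1
B: Δ = 0!·4!·2!/7! = 1/105; Racah Σ t=0..0: t=0:+1/48 = 1/48; ⇒ 3j(2 1 3; 2 -1 -1)² = 1/105, sgn +1
I_A²/I_B² = (1/21)/(1/105) = 5/1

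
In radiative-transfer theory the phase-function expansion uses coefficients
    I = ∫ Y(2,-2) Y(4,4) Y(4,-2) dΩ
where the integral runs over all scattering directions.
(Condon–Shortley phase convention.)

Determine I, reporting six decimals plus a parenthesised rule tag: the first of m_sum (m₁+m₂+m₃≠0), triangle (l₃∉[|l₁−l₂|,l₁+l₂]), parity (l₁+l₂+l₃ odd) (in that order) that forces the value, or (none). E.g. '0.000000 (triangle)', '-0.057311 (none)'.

-0.106180 (none)

Rules hold: Σm=0, L=10 even, 2≤4≤6.
N = 5·9·9 = 405
Δ = 2!·2!·6!/11! = 1/13860
Racah Σ t=0..2: t=0:+1/192 t=1:−1/36 t=2:+1/192 = -5/288
⇒ 3j(2 4 4; 0 0 0)² = 20/693, sgn -1
Racah Σ t=2..2: t=2:+1/2880 = 1/2880
⇒ 3j(2 4 4; -2 4 -2)² = 2/165, sgn +1
4πI² = N·(3j₀)²·(3jₘ)² = 120/847
I = -1·√(0.141677/4π) = -0.10618031
No selection rule forces the value: the integral is nonzero (none).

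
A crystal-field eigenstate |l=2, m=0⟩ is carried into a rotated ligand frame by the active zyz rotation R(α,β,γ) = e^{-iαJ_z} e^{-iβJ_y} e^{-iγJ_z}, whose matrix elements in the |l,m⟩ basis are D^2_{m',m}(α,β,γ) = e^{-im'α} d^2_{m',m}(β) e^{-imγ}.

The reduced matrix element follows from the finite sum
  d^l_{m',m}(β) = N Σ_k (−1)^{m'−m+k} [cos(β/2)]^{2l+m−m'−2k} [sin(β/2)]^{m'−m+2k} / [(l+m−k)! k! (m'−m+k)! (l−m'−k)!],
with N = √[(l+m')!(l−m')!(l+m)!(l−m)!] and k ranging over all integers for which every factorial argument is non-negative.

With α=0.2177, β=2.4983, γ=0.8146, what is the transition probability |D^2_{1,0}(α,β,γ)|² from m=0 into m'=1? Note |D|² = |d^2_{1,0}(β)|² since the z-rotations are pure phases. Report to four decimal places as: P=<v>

P=0.3455

First d^2_{1,0}(β=2.4983), then the phase factors e^{-i(1)α} and e^{-i(0)γ}:
Half-angle: c=0.316129, s=0.948716. N=√(6·1·2·2)=4.898979
The bounds max(0,m−m')=0 and min(l+m,l−m')=1 give 2 terms
  k=0: (−1)^1·4.8990/(2)·0.3161^3·0.9487^1 = -0.073418
  k=1: (−1)^2·4.8990/(2)·0.3161^1·0.9487^3 = +0.661224
d^2_{1,0}(2.4983) = -0.073418 +0.661224 = +0.587806
|D^2_{1,0}|² = |d^2_{1,0}(β)|² = (+0.587806)² = 0.345516 (the z-rotation phases have unit modulus)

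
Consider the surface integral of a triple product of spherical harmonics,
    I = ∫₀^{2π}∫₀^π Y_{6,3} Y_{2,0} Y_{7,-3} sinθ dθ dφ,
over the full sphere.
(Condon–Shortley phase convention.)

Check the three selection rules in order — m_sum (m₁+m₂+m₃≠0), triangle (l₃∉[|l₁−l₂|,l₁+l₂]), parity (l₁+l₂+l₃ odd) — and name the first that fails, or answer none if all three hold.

azimuthal sum: 3 + 0 − 3 = 0  ✓
4 ≤ 7 ≤ 8 (triangle on l)  ✓
L = 6 + 2 + 7 = 15 (odd)  ✗

parity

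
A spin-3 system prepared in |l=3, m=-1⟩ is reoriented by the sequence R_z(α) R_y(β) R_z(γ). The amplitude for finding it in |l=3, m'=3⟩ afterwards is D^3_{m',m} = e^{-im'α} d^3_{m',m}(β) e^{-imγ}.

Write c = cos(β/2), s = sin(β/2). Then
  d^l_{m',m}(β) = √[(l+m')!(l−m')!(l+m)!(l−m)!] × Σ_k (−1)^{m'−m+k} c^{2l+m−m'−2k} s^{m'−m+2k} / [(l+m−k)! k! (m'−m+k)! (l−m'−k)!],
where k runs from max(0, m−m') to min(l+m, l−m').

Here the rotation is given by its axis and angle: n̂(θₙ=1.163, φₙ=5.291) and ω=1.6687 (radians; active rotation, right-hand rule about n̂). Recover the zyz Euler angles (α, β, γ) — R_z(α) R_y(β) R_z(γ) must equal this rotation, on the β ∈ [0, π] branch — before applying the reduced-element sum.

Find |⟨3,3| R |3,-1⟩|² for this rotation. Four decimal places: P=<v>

Axis–angle → zyz. n̂ = (sinθₙcosφₙ, sinθₙsinφₙ, cosθₙ) = (+0.502017, -0.768568, +0.396587), ω = 1.6687.
R = I cosω + sinω [n̂]ₓ + (1−cosω) n̂n̂ᵀ gives
  R = [+0.178908, -0.818237, -0.546333; -0.028861, +0.550689, -0.834212; +0.983442, +0.165015, +0.074908]
β = atan2(√(R₁₃²+R₂₃²), R₃₃) = 1.495818; α = atan2(R₂₃, R₁₃) mod 2π = 4.132570; γ = atan2(R₃₂, −R₃₁) mod 2π = 2.975348
First d^3_{3,-1}(β=1.4958), then the phase factors e^{-i(3)α} and e^{-i(-1)γ}:
Half-angle: c=0.733113, s=0.680107. N=√(720·1·2·24)=185.903201
k∈{0} keeps every argument non-negative
  k=0: (−1)^4·185.9032/(48)·0.7331^2·0.6801^4 = +0.445345
d^3_{3,-1}(1.4958) = +0.445345
|D^3_{3,-1}|² = |d^3_{3,-1}(β)|² = (+0.445345)² = 0.198332 (the z-rotation phases have unit modulus)

P=0.1983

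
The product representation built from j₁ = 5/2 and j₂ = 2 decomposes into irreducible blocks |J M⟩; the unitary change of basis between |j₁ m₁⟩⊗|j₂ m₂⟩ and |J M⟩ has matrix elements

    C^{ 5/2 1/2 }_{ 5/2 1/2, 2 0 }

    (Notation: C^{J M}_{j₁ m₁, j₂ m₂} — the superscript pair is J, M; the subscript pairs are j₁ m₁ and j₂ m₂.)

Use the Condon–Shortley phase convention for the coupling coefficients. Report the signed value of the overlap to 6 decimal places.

triangle: 2!×3!×2!/8! = 24/40320
(j±m)!: 3!×2!×2!×2!×3!×2! = 576
prefactor² = (2J+1)×Δ×N² = 72/35
  k=0: +1/(0!×2!×2!×2!×1!×0!) = 1/8
  k=1: −1/(1!×1!×1!×1!×2!×1!) = -1/2
  k=2: +1/(2!×0!×0!×0!×3!×2!) = 1/24
Σ = -1/3  ⇒  CG² = 72/35×(-1/3)² = 8/35
CG = −√(8/35) = -0.478091

−√(8/35) = -0.478091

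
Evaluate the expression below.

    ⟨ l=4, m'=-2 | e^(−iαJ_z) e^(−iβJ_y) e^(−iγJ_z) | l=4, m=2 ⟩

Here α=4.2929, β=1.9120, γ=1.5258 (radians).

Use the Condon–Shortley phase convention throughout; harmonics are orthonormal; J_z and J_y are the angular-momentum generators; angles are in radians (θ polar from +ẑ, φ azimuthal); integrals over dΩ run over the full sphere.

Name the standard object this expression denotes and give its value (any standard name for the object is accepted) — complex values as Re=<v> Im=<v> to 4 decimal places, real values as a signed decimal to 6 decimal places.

This is a Wigner D-matrix element — the rotation-matrix element ⟨l m'| R(α,β,γ) |l m⟩ in the angular-momentum basis.
First d^4_{-2,2}(β=1.9120), then the phase factors e^{-i(-2)α} and e^{-i(2)γ}:
Half-angle: c=0.576792, s=0.816891. N=√(2·720·720·2)=1440.000000
k∈{4,5,6} keeps every argument non-negative
  k=4: (−1)^0·1440.0000/(96)·0.5768^4·0.8169^4 = +0.739307
  k=5: (−1)^1·1440.0000/(120)·0.5768^2·0.8169^6 = -1.186327
  k=6: (−1)^2·1440.0000/(1440)·0.5768^0·0.8169^8 = +0.198295
d^4_{-2,2}(1.9120) = +0.739307 -1.186327 +0.198295 = -0.248724
D = (-0.668224+0.743961i)·(-0.248724)·(-0.995953-0.089871i) = -0.182161+0.169355i

Wigner D-matrix element, Re=-0.1822 Im=0.1694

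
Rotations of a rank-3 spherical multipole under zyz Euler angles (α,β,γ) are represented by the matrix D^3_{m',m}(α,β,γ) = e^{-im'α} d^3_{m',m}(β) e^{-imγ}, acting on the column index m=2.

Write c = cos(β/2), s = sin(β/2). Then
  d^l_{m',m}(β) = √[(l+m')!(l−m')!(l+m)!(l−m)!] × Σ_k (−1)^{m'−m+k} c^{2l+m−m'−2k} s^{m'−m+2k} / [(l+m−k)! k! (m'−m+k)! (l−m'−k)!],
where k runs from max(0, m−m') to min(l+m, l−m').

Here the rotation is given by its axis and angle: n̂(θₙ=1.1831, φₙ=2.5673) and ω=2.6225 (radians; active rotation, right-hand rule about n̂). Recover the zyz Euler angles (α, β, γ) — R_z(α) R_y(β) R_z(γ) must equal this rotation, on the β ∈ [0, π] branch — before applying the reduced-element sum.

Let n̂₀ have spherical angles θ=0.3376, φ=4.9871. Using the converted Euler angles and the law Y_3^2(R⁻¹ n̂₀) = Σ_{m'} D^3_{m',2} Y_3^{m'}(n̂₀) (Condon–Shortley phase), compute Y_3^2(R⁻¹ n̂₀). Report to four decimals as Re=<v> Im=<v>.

Re=-0.2631 Im=0.0142

Axis–angle → zyz. n̂ = (sinθₙcosφₙ, sinθₙsinφₙ, cosθₙ) = (-0.777265, +0.502923, +0.378057), ω = 2.6225.
R = I cosω + sinω [n̂]ₓ + (1−cosω) n̂n̂ᵀ gives
  R = [+0.260430, -0.917866, -0.299495; -0.542764, -0.395725, +0.740816; -0.798488, -0.030375, -0.601244]
β = atan2(√(R₁₃²+R₂₃²), R₃₃) = 2.215853; α = atan2(R₂₃, R₁₃) mod 2π = 1.954985; γ = atan2(R₃₂, −R₃₁) mod 2π = 6.245163
Need the full column D^3_{m',2} for m'=−3..3 at α=1.9550, β=2.2159, γ=6.2452.
cos(β/2)=0.446518, sin(β/2)=0.894775
d^3_{-3,2}: single k=5 term ⇒ +0.627311;  D = +0.590942-0.210492i
d^3_{-2,2}: k∈[4..5] ⇒ +0.639002 -0.513195 = +0.125807;  D = -0.083557-0.094052i
d^3_{-1,2}: k∈[3..4] ⇒ +0.403355 -0.809855 = -0.406500;  D = +0.180550-0.364203i
d^3_{0,2}: k∈[2..3] ⇒ +0.174318 -0.699992 = -0.525674;  D = -0.524154-0.039936i
d^3_{1,2}: k∈[1..2] ⇒ +0.050224 -0.403355 = -0.353131;  D = +0.107101+0.336498i
d^3_{2,2}: k∈[0..1] ⇒ +0.007926 -0.159130 = -0.151205;  D = +0.116391-0.096519i
d^3_{3,2}: single k=0 term ⇒ -0.038903;  D = -0.034247-0.018455i
Y_3^{m'}(θ=0.3376,φ=4.9871) and Σ D·Y over m':
  (+0.5909-0.2105i)·(-0.0111-0.0103i)  (-0.0836-0.0941i)·(-0.0902+0.0552i)  (+0.1805-0.3642i)·(+0.1002+0.3556i)  (-0.5242-0.0399i)·(+0.5111+0.0000i)  (+0.1071+0.3365i)·(-0.1002+0.3556i)  (+0.1164-0.0965i)·(-0.0902-0.0552i)  (-0.0342-0.0185i)·(+0.0111-0.0103i)
Y_3^2(R⁻¹ n̂) = -0.263081+0.014206i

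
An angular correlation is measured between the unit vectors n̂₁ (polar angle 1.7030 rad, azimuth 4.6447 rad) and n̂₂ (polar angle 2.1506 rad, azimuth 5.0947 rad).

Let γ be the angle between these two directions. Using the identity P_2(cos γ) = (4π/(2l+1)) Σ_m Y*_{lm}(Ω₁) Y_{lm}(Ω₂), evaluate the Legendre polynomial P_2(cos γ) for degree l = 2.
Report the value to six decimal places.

Expand P_2 via completeness: Σ_{m} conj(Y_{2,m}) at Ω₁ times Y_{2,m} at Ω₂ —
  m=-2: (-0.376089+0.051228i) × (-0.195085+0.187143i) = +0.063782-0.080376i  (running Σ = +0.063782-0.080376i)
  m=-1: (+0.006828+0.100717i) × (-0.132094-0.328514i) = +0.032185-0.015547i  (running Σ = +0.095967-0.095923i)
  m=0: (-0.298951-0.000000i) × (-0.031397+0.000000i) = +0.009386+0.000000i  (running Σ = +0.105354-0.095923i)
  m=1: (-0.006828+0.100717i) × (+0.132094-0.328514i) = +0.032185+0.015547i  (running Σ = +0.137539-0.080376i)
  m=2: (-0.376089-0.051228i) × (-0.195085-0.187143i) = +0.063782+0.080376i  (running Σ = +0.201321+0.000000i)
Σ over m = +0.201321+0.000000i; ×(4π/5) → +0.505975+0.000000i. Real part: 0.505975

0.505975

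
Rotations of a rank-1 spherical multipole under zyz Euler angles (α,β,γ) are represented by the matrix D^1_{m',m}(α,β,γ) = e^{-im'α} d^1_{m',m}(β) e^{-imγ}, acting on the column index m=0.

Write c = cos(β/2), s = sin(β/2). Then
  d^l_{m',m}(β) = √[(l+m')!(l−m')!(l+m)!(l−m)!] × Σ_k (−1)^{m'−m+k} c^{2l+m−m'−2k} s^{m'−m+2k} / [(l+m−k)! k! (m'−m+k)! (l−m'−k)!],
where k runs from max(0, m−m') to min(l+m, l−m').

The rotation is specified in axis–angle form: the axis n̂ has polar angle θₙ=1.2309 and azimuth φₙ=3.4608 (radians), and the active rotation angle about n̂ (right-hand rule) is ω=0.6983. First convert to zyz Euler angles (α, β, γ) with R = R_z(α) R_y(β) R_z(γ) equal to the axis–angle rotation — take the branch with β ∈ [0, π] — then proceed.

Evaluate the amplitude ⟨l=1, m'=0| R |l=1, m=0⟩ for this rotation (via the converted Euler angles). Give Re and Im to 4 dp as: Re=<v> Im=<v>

Re=0.7920 Im=0.0000

Axis–angle → zyz. n̂ = (sinθₙcosφₙ, sinθₙsinφₙ, cosθₙ) = (-0.895164, -0.295861, +0.333389), ω = 0.6983.
R = I cosω + sinω [n̂]ₓ + (1−cosω) n̂n̂ᵀ gives
  R = [+0.953496, -0.152351, -0.260067; +0.276332, +0.786425, +0.552428; +0.120360, -0.598603, +0.791952]
β = atan2(√(R₁₃²+R₂₃²), R₃₃) = 0.656797; α = atan2(R₂₃, R₁₃) mod 2π = 2.010788; γ = atan2(R₃₂, −R₃₁) mod 2π = 4.513966
Split into d^1_{0,0}(β=0.6568) × two z-phases.
c=cos(0.656797/2)=0.946560, s=sin(0.656797/2)=0.322527; N=√[1·1·1·1]=1.000000
k∈{0,1} keeps every argument non-negative
  k=0: (−1)^0·1.0000/(1)·0.9466^2·0.3225^0 = +0.895976
  k=1: (−1)^1·1.0000/(1)·0.9466^0·0.3225^2 = -0.104024
d^1_{0,0}(0.6568) = +0.895976 -0.104024 = +0.791952
Phases: e^{-i·(0)·2.0108}=+1.000000+0.000000i, e^{-i·(0)·4.5140}=+1.000000+0.000000i ⇒ D=+0.791952+0.000000i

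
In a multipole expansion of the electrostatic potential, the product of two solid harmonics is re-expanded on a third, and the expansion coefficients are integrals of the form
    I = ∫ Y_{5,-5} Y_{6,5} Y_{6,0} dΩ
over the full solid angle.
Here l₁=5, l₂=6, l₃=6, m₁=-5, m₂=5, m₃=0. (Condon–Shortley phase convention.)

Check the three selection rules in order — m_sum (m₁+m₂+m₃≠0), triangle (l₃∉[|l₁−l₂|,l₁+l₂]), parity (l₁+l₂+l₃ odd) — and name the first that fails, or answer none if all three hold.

m₁+m₂+m₃ = -5 + 5 + 0 = 0  ✓
triangle: |5−6|=1 ≤ l₃=6 ≤ 5+6=11  ✓
parity: l₁+l₂+l₃ = 17 is odd  ✗

parity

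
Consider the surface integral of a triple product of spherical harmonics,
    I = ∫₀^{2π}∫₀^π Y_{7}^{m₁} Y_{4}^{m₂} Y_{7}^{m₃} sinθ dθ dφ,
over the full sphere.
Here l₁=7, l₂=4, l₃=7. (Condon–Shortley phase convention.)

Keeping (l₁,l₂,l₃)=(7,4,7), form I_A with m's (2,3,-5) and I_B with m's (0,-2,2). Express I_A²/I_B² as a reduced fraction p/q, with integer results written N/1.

13475/6627

Shared (l₁,l₂,l₃)=(7,4,7): N and (l;000)² cancel in I_A²/I_B².
A: Δ = 4!·10!·4!/19! = 1/58198140; Racah Σ t=3..4: t=3:−1/11612160 t=4:+1/52254720 = -1/14929920; ⇒ 3j(7 4 7; 2 3 -5)² = 1225/75582, sgn -1
B: Δ = 4!·10!·4!/19! = 1/58198140; Racah Σ t=0..2: t=0:+1/2903040 t=1:−1/622080 t=2:+1/1382400 = -47/87091200; ⇒ 3j(7 4 7; 0 -2 2)² = 2209/277134, sgn +1
I_A²/I_B² = (1225/75582)/(2209/277134) = 13475/6627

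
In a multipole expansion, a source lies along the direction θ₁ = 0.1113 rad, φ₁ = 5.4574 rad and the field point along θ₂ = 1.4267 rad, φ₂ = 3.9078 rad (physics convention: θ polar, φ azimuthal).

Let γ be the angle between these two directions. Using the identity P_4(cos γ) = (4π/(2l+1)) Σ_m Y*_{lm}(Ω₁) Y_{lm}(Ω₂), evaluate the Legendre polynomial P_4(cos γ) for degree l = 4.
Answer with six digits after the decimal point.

Addition theorem: P_4(cos γ) = (4π/9) Σ_m Y*_{lm}(Ω₁) Y_{lm}(Ω₂), m = −4…4:
  m=-4: Y*=-0.000066+0.000011i  Y=-0.423220-0.032552i  product +0.000028-0.000002i
  m=-3: Y*=-0.001342-0.001051i  Y=+0.115891+0.130067i  product -0.000019-0.000296i
  m=-2: Y*=-0.001969-0.024325i  Y=-0.010757+0.280128i  product +0.006835-0.000290i
  m=-1: Y*=+0.138561-0.150231i  Y=+0.138335-0.133125i  product -0.000832-0.039228i
  m=+0: Y*=+0.794646-0.000000i  Y=+0.253491+0.000000i  product +0.201435+0.000000i
  m=+1: Y*=-0.138561-0.150231i  Y=-0.138335-0.133125i  product -0.000832+0.039228i
  m=+2: Y*=-0.001969+0.024325i  Y=-0.010757-0.280128i  product +0.006835+0.000290i
  m=+3: Y*=+0.001342-0.001051i  Y=-0.115891+0.130067i  product -0.000019+0.000296i
  m=+4: Y*=-0.000066-0.000011i  Y=-0.423220+0.032552i  product +0.000028+0.000002i
Accumulated sum +0.213462+0.000000i; after 4π/(2l+1) scaling, +0.298049+0.000000i ⇒ P_4 = 0.298049

0.298049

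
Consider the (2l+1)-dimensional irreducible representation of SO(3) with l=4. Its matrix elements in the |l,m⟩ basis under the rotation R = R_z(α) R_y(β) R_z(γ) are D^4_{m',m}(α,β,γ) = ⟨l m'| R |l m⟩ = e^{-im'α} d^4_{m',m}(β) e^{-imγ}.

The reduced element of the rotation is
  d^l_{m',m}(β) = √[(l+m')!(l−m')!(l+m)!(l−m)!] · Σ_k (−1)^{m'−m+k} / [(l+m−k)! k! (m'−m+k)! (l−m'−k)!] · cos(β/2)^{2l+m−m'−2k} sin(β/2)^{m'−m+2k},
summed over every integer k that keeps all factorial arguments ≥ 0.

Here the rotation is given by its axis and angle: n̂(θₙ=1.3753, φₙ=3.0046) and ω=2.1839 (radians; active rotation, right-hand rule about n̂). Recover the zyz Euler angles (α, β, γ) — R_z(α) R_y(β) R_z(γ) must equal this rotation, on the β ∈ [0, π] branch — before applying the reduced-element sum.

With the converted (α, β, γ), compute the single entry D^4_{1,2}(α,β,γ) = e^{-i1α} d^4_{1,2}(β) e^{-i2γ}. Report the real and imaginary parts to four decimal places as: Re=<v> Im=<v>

Re=0.4349 Im=0.1635

Axis–angle → zyz. n̂ = (sinθₙcosφₙ, sinθₙsinφₙ, cosθₙ) = (-0.971761, +0.133963, +0.194253), ω = 2.1839.
R = I cosω + sinω [n̂]ₓ + (1−cosω) n̂n̂ᵀ gives
  R = [+0.912280, -0.363960, -0.187823; -0.046214, -0.547136, +0.835767; -0.406951, -0.753774, -0.515962]
β = atan2(√(R₁₃²+R₂₃²), R₃₃) = 2.112926; α = atan2(R₂₃, R₁₃) mod 2π = 1.791855; γ = atan2(R₃₂, −R₃₁) mod 2π = 5.207433
D^4_{1,2}(1.7919,2.1129,5.2074) = e^{-i·1·1.7919}·d^4_{1,2}(2.1129)·e^{-i·2·5.2074}. Compute d first:
With c≡cos(β/2)=0.491955 and s≡sin(β/2)=0.870621, N=[120·6·720·2]^{1/2}=1018.233765
The bounds max(0,m−m')=1 and min(l+m,l−m')=3 give 3 terms
  k=1: (−1)^0·1018.2338/(240)·0.4920^7·0.8706^1 = +0.025760
  k=2: (−1)^1·1018.2338/(48)·0.4920^5·0.8706^3 = -0.403384
  k=3: (−1)^2·1018.2338/(72)·0.4920^3·0.8706^5 = +0.842239
d^4_{1,2}(2.1129) = +0.025760 -0.403384 +0.842239 = +0.464615
Phases: e^{-i·(1)·1.7919}=-0.219262-0.975666i, e^{-i·(2)·5.2074}=-0.548617+0.836074i ⇒ D=+0.434889+0.163520i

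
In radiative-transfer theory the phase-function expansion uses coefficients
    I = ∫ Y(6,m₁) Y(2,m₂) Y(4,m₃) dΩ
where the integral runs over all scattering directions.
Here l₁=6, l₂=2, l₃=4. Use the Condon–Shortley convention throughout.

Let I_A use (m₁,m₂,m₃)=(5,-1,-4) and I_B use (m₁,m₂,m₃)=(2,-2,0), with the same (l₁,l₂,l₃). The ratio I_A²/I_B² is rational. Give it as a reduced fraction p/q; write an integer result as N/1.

Same 6,2,4: normalisation and zero-m 3j drop out of the ratio.
A: Δ: 4! 8! 0! / 13! → 1/6435; sum: t=1:−1/241920 = -1/241920; 3j²(6 2 4; 5 -1 -4) = Δ·Π!·Σ² = 1/39  (sign -1)
B: Δ: 4! 8! 0! / 13! → 1/6435; sum: t=0:+1/13824 = 1/13824; 3j²(6 2 4; 2 -2 0) = Δ·Π!·Σ² = 14/1287  (sign +1)
I_A²/I_B² = (1/39)/(14/1287) = 33/14

33/14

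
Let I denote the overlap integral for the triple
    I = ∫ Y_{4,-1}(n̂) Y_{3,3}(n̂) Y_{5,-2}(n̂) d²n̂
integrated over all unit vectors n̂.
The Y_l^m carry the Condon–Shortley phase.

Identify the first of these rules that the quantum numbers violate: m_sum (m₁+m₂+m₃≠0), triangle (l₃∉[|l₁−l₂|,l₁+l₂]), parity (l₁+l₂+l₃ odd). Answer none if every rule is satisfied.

m₁+m₂+m₃ = -1 + 3 − 2 = 0  ✓
triangle: |4−3|=1 ≤ l₃=5 ≤ 4+3=7  ✓
parity: l₁+l₂+l₃ = 12 is even  ✓

none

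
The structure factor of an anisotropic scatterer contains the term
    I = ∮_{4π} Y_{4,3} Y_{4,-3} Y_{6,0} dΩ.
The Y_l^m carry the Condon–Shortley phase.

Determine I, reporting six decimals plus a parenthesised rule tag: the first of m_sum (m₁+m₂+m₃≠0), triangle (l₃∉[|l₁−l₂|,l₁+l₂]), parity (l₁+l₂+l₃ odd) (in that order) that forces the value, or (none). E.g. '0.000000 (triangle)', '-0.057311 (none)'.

m-sum 0 ✓  L=14 even ✓  0≤6≤8 ✓
Π(2lᵢ+1) = 9×9×13 = 1053
triangle coeff Δ(4,4,6) = 1/1261260
Σ_t [0,2]: t=0:+1/4608 t=1:−1/1296 t=2:+1/4608 = -7/20736
(3j)²=20/1287 [(4 4 6; 0 0 0)], sign=-1
Σ_t [0,1]: t=0:+1/28800 t=1:−1/518400 = 17/518400
(3j)²=289/25740 [(4 4 6; 3 -3 0)], sign=+1
⇒ 4πI² = 289/1573
I = (-1)√(289/1573/(4π)) = -0.12091485
No selection rule forces the value: the integral is nonzero (none).

-0.120915 (none)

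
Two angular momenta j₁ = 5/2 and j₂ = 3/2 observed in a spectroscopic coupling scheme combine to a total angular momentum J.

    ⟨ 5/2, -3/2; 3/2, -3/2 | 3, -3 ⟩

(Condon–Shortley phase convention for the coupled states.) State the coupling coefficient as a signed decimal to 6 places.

√[7·1!4!2!/8! · 1!4!0!3!0!6!] = √(864)
  +(−1)^0/∏(0,1,4,0,0,2)! = 1/48  (running 1/48)
⟨..|..⟩ = √(864)·(1/48) = +0.612372

+√(3/8) ≈ +0.612372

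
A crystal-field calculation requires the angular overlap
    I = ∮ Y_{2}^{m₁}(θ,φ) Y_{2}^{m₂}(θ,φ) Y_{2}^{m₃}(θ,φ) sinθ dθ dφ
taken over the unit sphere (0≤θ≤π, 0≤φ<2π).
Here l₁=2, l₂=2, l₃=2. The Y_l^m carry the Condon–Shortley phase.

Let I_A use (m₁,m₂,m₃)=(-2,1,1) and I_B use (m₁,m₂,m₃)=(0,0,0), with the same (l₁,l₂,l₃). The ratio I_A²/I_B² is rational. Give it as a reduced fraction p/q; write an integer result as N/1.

3/2

l's match ⇒ only the (l;m) 3-j factors differ between A and B.
A: triangle coeff Δ(2,2,2) = 1/630; Σ_t [2,2]: t=2:+1/4 = 1/4; (3j)²=3/35 [(2 2 2; -2 1 1)], sign=-1
B: triangle coeff Δ(2,2,2) = 1/630; Σ_t [0,2]: t=0:+1/8 t=1:−1/1 t=2:+1/8 = -3/4; (3j)²=2/35 [(2 2 2; 0 0 0)], sign=-1
I_A²/I_B² = (3/35)/(2/35) = 3/2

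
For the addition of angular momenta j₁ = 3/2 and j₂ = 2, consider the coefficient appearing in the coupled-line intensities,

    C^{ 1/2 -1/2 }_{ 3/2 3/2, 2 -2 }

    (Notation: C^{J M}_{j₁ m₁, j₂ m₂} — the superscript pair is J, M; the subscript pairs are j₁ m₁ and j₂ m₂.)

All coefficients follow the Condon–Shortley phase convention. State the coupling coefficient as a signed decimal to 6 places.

+0.632456

√[2·3!0!1!/5! · 3!0!0!4!0!1!] = √(72/5)
  +(−1)^0/∏(0,3,0,0,0,1)! = 1/6  (running 1/6)
⟨..|..⟩ = √(72/5)·(1/6) = +0.632456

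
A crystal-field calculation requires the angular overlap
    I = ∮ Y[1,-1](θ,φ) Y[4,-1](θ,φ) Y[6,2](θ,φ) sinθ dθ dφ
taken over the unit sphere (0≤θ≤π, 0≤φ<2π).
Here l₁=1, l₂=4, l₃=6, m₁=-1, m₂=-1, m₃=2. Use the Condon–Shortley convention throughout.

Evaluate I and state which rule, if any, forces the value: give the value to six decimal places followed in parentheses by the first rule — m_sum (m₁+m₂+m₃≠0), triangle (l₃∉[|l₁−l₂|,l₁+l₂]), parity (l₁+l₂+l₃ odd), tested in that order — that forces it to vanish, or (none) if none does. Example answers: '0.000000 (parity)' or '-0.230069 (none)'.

l₃=6 ∉ [3,5] — triangle fails ⇒ I = 0

0.000000 (triangle)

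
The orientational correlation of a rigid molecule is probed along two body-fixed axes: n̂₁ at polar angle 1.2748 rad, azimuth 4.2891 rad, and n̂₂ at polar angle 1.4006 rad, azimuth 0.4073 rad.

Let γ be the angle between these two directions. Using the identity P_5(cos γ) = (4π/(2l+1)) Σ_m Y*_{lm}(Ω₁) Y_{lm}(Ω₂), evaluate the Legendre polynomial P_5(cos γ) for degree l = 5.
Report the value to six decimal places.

0.263026

Expand P_5 via completeness: Σ_{m} conj(Y_{5,m}) at Ω₁ times Y_{5,m} at Ω₂ —
  term(m=-5) = +0.135924+0.085113i   from Y*(Ω₁)=-0.317654+0.192858i, Y(Ω₂)=-0.193791-0.385599i
  term(m=-4) = -0.082681+0.015111i   from Y*(Ω₁)=-0.043740-0.355689i, Y(Ω₂)=-0.013690-0.234137i
  term(m=-3) = +0.010540-0.013870i   from Y*(Ω₁)=-0.067727-0.021019i, Y(Ω₂)=-0.083981+0.230859i
  term(m=-2) = +0.007747+0.085484i   from Y*(Ω₁)=+0.223175-0.252300i, Y(Ω₂)=-0.174848+0.185370i
  term(m=-1) = +0.001721+0.001572i   from Y*(Ω₁)=+0.004928+0.010938i, Y(Ω₂)=+0.178434-0.076981i
  term(m=+0) = +0.083736+0.000000i   from Y*(Ω₁)=+0.324084-0.000000i, Y(Ω₂)=+0.258376+0.000000i
  term(m=+1) = +0.001721-0.001572i   from Y*(Ω₁)=-0.004928+0.010938i, Y(Ω₂)=-0.178434-0.076981i
  term(m=+2) = +0.007747-0.085484i   from Y*(Ω₁)=+0.223175+0.252300i, Y(Ω₂)=-0.174848-0.185370i
  term(m=+3) = +0.010540+0.013870i   from Y*(Ω₁)=+0.067727-0.021019i, Y(Ω₂)=+0.083981+0.230859i
  term(m=+4) = -0.082681-0.015111i   from Y*(Ω₁)=-0.043740+0.355689i, Y(Ω₂)=-0.013690+0.234137i
  term(m=+5) = +0.135924-0.085113i   from Y*(Ω₁)=+0.317654+0.192858i, Y(Ω₂)=+0.193791-0.385599i
Total Σ_m = +0.230241-0.000000i. Multiply by 1.142397: +0.263026-0.000000i. P_5(cos γ) = 0.263026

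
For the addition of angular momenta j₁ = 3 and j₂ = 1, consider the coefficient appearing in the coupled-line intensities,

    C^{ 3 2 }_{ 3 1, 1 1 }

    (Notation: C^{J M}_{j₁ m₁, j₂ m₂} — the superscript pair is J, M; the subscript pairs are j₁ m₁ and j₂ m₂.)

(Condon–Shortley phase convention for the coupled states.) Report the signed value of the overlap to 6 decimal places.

−√(5/12) = -0.645497

triangle: 1!·5!·1!/8! = 120/40320
(j±m)!: 4!·2!·2!·0!·5!·1! = 11520
prefactor² = (2J+1)·Δ·N² = 240
  k=1: −1/(1!·0!·1!·1!·4!·0!) = -1/24
Σ = -1/24  ⇒  CG² = 240·(-1/24)² = 5/12
CG = −√(5/12) = -0.645497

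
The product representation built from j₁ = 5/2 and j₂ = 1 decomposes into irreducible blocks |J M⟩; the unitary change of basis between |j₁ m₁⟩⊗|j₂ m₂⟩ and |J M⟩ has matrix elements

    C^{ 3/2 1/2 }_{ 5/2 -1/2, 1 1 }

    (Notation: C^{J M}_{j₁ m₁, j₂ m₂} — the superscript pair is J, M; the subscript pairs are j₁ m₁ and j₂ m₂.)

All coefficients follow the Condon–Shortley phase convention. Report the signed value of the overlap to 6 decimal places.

√[4·2!3!0!/6! · 2!3!2!0!2!1!] = √(16/5)
  +(−1)^2/∏(2,0,1,0,2,0)! = 1/4  (running 1/4)
⟨..|..⟩ = √(16/5)·(1/4) = +0.447214

+0.447214  (= +√(1/5))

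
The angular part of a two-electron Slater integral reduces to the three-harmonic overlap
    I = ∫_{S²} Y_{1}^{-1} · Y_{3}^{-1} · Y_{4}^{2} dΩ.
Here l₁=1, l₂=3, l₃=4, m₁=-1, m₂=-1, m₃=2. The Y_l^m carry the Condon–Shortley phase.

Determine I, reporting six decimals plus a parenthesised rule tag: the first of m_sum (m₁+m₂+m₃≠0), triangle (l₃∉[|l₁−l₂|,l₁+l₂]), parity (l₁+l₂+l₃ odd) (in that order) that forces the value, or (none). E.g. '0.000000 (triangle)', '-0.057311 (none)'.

Rules hold: Σm=0, L=8 even, 2≤4≤4.
N = 3·7·9 = 189
Δ = 0!·2!·6!/9! = 1/252
Racah Σ t=0..0: t=0:+1/36 = 1/36
⇒ 3j(1 3 4; 0 0 0)² = 4/63, sgn +1
Racah Σ t=0..0: t=0:+1/96 = 1/96
⇒ 3j(1 3 4; -1 -1 2)² = 5/84, sgn +1
4πI² = N·(3j₀)²·(3jₘ)² = 5/7
I = +1·√(0.714286/4π) = 0.23841361
No selection rule forces the value: the integral is nonzero (none).

0.238414 (none)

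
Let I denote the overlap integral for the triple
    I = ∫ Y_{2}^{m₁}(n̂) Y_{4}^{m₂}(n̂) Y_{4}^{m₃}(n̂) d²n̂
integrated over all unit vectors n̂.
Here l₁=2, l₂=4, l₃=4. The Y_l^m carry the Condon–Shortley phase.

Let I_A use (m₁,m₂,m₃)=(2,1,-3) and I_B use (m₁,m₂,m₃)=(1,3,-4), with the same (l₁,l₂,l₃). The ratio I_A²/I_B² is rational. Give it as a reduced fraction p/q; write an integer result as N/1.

9/14

Same 2,4,4: normalisation and zero-m 3j drop out of the ratio.
A: Δ: 2! 2! 6! / 11! → 1/13860; sum: t=0:+1/480 = 1/480; 3j²(2 4 4; 2 1 -3) = Δ·Π!·Σ² = 3/110  (sign -1)
B: Δ: 2! 2! 6! / 11! → 1/13860; sum: t=1:−1/1440 = -1/1440; 3j²(2 4 4; 1 3 -4) = Δ·Π!·Σ² = 7/165  (sign -1)
I_A²/I_B² = (3/110)/(7/165) = 9/14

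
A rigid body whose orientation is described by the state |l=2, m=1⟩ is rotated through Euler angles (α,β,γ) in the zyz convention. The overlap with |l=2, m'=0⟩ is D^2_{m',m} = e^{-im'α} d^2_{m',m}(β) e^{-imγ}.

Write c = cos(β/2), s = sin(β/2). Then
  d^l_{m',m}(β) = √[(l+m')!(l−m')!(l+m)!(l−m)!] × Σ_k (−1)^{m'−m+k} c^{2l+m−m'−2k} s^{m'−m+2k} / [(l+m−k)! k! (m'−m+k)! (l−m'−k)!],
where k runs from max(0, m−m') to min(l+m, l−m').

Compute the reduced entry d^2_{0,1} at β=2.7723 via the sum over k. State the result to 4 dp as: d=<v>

d^2_{0,1}(β=2.7723) via the finite sum:
With c≡cos(β/2)=0.183599 and s≡sin(β/2)=0.983001, N=[2·2·6·1]^{1/2}=4.898979
The bounds max(0,m−m')=1 and min(l+m,l−m')=2 give 2 terms
  k=1: (−1)^0·4.8990/(2)·0.1836^3·0.9830^1 = +0.014902
  k=2: (−1)^1·4.8990/(2)·0.1836^1·0.9830^3 = -0.427177
d^2_{0,1}(2.7723) = +0.014902 -0.427177 = -0.412275

d=-0.4123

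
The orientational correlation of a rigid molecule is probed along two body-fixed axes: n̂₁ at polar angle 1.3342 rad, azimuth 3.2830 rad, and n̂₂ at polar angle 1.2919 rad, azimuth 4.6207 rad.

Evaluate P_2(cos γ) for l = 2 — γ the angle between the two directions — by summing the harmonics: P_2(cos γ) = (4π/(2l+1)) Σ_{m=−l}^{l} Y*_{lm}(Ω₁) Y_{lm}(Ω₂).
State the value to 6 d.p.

-0.382058

Summing Y*_{l m}(θ₁,φ₁)·Y_{l m}(θ₂,φ₂) over m ∈ [−2, 2]; prefactor 4π/(2·2+1) = 2.513274:
  [-2]  conj(Y_{2,-2})(Ω₁) = (0.350550, 0.101871) ; Y_{2,-2}(Ω₂) = (-0.351014, -0.065100) ; Δ = (-0.116416, -0.058579)
  [-1]  conj(Y_{2,-1})(Ω₁) = (-0.174280, -0.024810) ; Y_{2,-1}(Ω₂) = (-0.018721, 0.203602) ; Δ = (0.008314, -0.035019)
  [+0]  conj(Y_{2,0})(Ω₁) = (-0.263408, -0.000000) ; Y_{2,0}(Ω₂) = (-0.243684, 0.000000) ; Δ = (0.064188, 0.000000)
  [+1]  conj(Y_{2,1})(Ω₁) = (0.174280, -0.024810) ; Y_{2,1}(Ω₂) = (0.018721, 0.203602) ; Δ = (0.008314, 0.035019)
  [+2]  conj(Y_{2,2})(Ω₁) = (0.350550, -0.101871) ; Y_{2,2}(Ω₂) = (-0.351014, 0.065100) ; Δ = (-0.116416, 0.058579)
Total Σ_m = (-0.152016, 0.000000). Multiply by 2.513274: (-0.382058, 0.000000). P_2(cos γ) = -0.382058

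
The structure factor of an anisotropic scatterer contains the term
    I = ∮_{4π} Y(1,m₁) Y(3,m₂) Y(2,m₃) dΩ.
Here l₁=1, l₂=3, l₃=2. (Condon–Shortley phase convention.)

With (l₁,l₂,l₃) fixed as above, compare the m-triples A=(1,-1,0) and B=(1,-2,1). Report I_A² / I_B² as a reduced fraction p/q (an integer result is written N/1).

3/5

Shared (l₁,l₂,l₃)=(1,3,2): N and (l;000)² cancel in I_A²/I_B².
A: Δ = 2!·0!·4!/7! = 1/105; Racah Σ t=0..0: t=0:+1/8 = 1/8; ⇒ 3j(1 3 2; 1 -1 0)² = 2/35, sgn +1
B: Δ = 2!·0!·4!/7! = 1/105; Racah Σ t=0..0: t=0:+1/12 = 1/12; ⇒ 3j(1 3 2; 1 -2 1)² = 2/21, sgn -1
I_A²/I_B² = (2/35)/(2/21) = 3/5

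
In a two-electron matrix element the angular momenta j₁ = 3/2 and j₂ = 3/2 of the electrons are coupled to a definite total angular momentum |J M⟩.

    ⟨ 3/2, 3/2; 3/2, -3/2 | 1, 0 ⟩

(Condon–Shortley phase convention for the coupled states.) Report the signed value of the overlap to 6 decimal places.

√[3·2!1!1!/5! · 3!0!0!3!1!1!] = √(9/5)
  +(−1)^0/∏(0,2,0,0,1,1)! = 1/2  (running 1/2)
⟨..|..⟩ = √(9/5)·(1/2) = +0.670820

+0.670820  (= +√(9/20))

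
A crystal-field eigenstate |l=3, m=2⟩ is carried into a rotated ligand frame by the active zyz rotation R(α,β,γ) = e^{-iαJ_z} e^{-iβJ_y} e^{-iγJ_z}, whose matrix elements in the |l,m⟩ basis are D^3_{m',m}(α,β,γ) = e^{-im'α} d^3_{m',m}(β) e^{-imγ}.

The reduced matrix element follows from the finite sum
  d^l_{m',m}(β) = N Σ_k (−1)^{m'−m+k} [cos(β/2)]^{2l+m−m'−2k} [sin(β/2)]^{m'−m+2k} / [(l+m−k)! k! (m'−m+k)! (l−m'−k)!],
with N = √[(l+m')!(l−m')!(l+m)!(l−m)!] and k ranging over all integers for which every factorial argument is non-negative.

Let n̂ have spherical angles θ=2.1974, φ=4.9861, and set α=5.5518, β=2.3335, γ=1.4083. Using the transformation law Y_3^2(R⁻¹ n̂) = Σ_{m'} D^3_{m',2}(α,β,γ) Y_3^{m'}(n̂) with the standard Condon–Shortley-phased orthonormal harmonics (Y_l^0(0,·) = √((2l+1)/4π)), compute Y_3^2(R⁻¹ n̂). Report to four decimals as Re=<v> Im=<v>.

Need the full column D^3_{m',2} for m'=−3..3 at α=5.5518, β=2.3335, γ=1.4083.
cos(β/2)=0.393142, sin(β/2)=0.919478
d^3_{-3,2}: single k=5 term ⇒ +0.632894;  D = +0.186045+0.604932i
d^3_{-2,2}: k∈[4..5] ⇒ +0.552375 -0.604293 = -0.051918;  D = +0.021785-0.047126i
d^3_{-1,2}: k∈[3..4] ⇒ +0.298746 -0.817063 = -0.518317;  D = +0.476102-0.204890i
d^3_{0,2}: k∈[2..3] ⇒ +0.110622 -0.605096 = -0.494474;  D = +0.468590+0.157887i
d^3_{1,2}: k∈[1..2] ⇒ +0.027308 -0.298746 = -0.271438;  D = +0.133555+0.236308i
d^3_{2,2}: k∈[0..1] ⇒ +0.003692 -0.100984 = -0.097291;  D = -0.020944+0.095010i
d^3_{3,2}: single k=0 term ⇒ -0.021153;  D = -0.017186+0.012332i
Y_3^{m'}(θ=2.1974,φ=4.9861) and Σ D·Y over m':
  (+0.1860+0.6049i)·(-0.1623-0.1511i)  (+0.0218-0.0471i)·(+0.3358-0.2047i)  (+0.4761-0.2049i)·(+0.0509+0.1813i)  (+0.4686+0.1579i)·(+0.2803+0.0000i)  (+0.1336+0.2363i)·(-0.0509+0.1813i)  (-0.0209+0.0950i)·(+0.3358+0.2047i)  (-0.0172+0.0123i)·(+0.1623-0.1511i)
Y_3^2(R⁻¹ n̂) = +0.174538+0.017956i

Re=0.1745 Im=0.0180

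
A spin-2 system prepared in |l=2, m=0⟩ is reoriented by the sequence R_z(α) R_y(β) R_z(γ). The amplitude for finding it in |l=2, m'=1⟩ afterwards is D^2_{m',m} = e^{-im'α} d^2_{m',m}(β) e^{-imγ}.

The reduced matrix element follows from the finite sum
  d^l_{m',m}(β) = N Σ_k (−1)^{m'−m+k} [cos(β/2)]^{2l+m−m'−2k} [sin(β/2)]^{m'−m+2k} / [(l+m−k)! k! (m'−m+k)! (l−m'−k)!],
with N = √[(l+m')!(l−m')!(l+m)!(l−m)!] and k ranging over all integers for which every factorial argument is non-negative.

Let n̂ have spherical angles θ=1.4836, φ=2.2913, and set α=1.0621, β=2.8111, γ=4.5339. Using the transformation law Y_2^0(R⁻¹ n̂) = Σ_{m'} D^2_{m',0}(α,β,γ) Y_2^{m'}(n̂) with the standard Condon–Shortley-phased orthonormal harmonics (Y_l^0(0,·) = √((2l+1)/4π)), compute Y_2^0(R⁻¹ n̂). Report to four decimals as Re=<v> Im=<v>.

Re=-0.3148 Im=0.0000

Need the full column D^2_{m',0} for m'=−2..2 at α=1.0621, β=2.8111, γ=4.5339.
cos(β/2)=0.164495, sin(β/2)=0.986378
d^2_{-2,0}: single k=2 term ⇒ +0.064487;  D = -0.033893+0.054861i
d^2_{-1,0}: k∈[1..2] ⇒ +0.010754 -0.386687 = -0.375932;  D = -0.183094-0.328332i
d^2_{0,0}: k∈[0..2] ⇒ +0.000732 -0.105306 +0.946615 = +0.842041;  D = +0.842041+0.000000i
d^2_{1,0}: k∈[0..1] ⇒ -0.010754 +0.386687 = +0.375932;  D = +0.183094-0.328332i
d^2_{2,0}: single k=0 term ⇒ +0.064487;  D = -0.033893-0.054861i
Y_2^{m'}(θ=1.4836,φ=2.2913) and Σ D·Y over m':
  (-0.0339+0.0549i)·(-0.0496+0.3801i)  (-0.1831-0.3283i)·(-0.0442-0.0504i)  (+0.8420+0.0000i)·(-0.3082+0.0000i)  (+0.1831-0.3283i)·(+0.0442-0.0504i)  (-0.0339-0.0549i)·(-0.0496-0.3801i)
Y_2^0(R⁻¹ n̂) = -0.314756+0.000000i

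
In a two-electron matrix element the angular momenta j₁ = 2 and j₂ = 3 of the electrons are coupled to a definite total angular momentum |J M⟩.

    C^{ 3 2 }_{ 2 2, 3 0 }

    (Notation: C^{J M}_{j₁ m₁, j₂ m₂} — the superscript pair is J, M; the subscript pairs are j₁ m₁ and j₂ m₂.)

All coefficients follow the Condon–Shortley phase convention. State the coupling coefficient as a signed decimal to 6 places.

+√(1/3) ≈ +0.577350

triangle: 2!·2!·4!/9! = 96/362880
(j±m)!: 4!·0!·3!·3!·5!·1! = 103680
prefactor² = (2J+1)·Δ·N² = 192
  k=0: +1/(0!·2!·0!·3!·2!·1!) = 1/24
Σ = 1/24  ⇒  CG² = 192·(1/24)² = 1/3
CG = +√(1/3) = +0.577350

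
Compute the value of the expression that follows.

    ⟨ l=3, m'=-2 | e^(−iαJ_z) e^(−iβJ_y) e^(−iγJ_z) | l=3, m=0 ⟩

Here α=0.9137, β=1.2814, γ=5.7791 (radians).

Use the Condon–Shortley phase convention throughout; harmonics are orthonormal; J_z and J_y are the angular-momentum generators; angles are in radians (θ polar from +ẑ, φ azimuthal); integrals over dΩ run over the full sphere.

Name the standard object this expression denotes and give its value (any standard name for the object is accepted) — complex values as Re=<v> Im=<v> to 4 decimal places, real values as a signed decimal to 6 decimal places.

This is a Wigner D-matrix element — the rotation-matrix element ⟨l m'| R(α,β,γ) |l m⟩ in the angular-momentum basis.
First d^3_{-2,0}(β=1.2814), then the phase factors e^{-i(-2)α} and e^{-i(0)γ}:
With c≡cos(β/2)=0.801678 and s≡sin(β/2)=0.597757, N=[1·120·6·6]^{1/2}=65.726707
k∈{2,3} keeps every argument non-negative
  k=2: (−1)^0·65.7267/(12)·0.8017^4·0.5978^2 = +0.808367
  k=3: (−1)^1·65.7267/(12)·0.8017^2·0.5978^4 = -0.449426
d^3_{-2,0}(1.2814) = +0.808367 -0.449426 = +0.358941
Attach z-rotation phases: D = e^{-i(-2)(0.9137)}·(+0.358941)·e^{-i(0)(5.7791)} = -0.091098+0.347188i

Wigner D-matrix element, Re=-0.0911 Im=0.3472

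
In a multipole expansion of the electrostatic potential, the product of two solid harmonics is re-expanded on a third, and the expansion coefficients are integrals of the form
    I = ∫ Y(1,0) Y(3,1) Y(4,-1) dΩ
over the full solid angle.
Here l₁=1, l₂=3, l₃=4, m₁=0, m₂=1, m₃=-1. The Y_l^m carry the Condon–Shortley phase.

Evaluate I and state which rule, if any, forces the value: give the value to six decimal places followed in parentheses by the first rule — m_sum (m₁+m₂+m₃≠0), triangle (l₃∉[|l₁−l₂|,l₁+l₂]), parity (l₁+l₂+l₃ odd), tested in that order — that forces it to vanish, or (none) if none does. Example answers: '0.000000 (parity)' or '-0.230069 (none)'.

Rules hold: Σm=0, L=8 even, 2≤4≤4.
N = 3·7·9 = 189
Δ = 0!·2!·6!/9! = 1/252
Racah Σ t=0..0: t=0:+1/36 = 1/36
⇒ 3j(1 3 4; 0 0 0)² = 4/63, sgn +1
Racah Σ t=0..0: t=0:+1/48 = 1/48
⇒ 3j(1 3 4; 0 1 -1)² = 5/84, sgn -1
4πI² = N·(3j₀)²·(3jₘ)² = 5/7
I = -1·√(0.714286/4π) = -0.23841361
No selection rule forces the value: the integral is nonzero (none).

-0.238414 (none)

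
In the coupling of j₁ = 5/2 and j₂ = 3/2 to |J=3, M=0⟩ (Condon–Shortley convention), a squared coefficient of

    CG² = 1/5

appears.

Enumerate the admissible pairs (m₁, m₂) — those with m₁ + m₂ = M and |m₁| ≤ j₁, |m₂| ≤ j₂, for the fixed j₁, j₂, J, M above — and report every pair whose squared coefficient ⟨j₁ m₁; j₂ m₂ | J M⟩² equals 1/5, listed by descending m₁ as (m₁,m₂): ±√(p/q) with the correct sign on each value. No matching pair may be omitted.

Admissible pairs with m₁+m₂ = M = 0: (-3/2,3/2), (-1/2,1/2), (1/2,-1/2), (3/2,-3/2)
  (m₁,m₂)=(3/2,-3/2): CG² = 3/10, CG = +√(3/10)
  (m₁,m₂)=(1/2,-1/2): CG² = 1/5, CG = +√(1/5)   ← matches the target
  (m₁,m₂)=(-1/2,1/2): CG² = 1/5, CG = −√(1/5)   ← matches the target
  (m₁,m₂)=(-3/2,3/2): CG² = 3/10, CG = −√(3/10)
Pairs with CG² = 1/5: (1/2,-1/2): +√(1/5); (-1/2,1/2): −√(1/5)

(1/2,-1/2): +√(1/5); (-1/2,1/2): −√(1/5)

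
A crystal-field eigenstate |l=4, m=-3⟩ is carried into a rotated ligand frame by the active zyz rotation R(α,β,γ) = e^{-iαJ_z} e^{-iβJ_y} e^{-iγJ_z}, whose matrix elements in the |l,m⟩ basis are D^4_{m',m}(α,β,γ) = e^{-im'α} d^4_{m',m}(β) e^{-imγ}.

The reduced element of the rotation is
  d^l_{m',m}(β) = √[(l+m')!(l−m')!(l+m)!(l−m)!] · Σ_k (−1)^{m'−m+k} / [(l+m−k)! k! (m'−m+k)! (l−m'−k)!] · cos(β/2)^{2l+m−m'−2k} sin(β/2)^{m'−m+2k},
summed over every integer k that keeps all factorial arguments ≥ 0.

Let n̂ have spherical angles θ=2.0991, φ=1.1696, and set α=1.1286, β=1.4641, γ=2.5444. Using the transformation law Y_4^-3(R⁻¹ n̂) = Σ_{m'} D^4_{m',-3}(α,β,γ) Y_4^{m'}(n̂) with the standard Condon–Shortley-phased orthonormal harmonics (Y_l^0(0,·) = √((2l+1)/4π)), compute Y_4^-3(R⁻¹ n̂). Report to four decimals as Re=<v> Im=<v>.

Need the full column D^4_{m',-3} for m'=−4..4 at α=1.1286, β=1.4641, γ=2.5444.
cos(β/2)=0.743806, sin(β/2)=0.668396
d^4_{-4,-3}: single k=1 term ⇒ +0.238120;  D = +0.217544-0.096828i
d^4_{-3,-3}: k∈[0..1] ⇒ +0.093686 -0.529569 = -0.435883;  D = -0.010210+0.435763i
d^4_{-2,-3}: k∈[0..1] ⇒ -0.315003 +0.763105 = +0.448102;  D = -0.400398-0.201188i
d^4_{-1,-3}: k∈[0..1] ⇒ +0.600475 -0.808150 = -0.207675;  D = +0.163682-0.127817i
d^4_{0,-3}: k∈[0..1] ⇒ -0.804383 +0.649548 = -0.154835;  D = -0.033908-0.151077i
d^4_{1,-3}: k∈[0..1] ⇒ +0.808150 -0.391554 = +0.416596;  D = +0.406426+0.091489i
d^4_{2,-3}: k∈[0..1] ⇒ -0.616215 +0.165867 = -0.450349;  D = -0.277399+0.354772i
d^4_{3,-3}: k∈[0..1] ⇒ +0.345318 -0.039835 = +0.305483;  D = -0.136982-0.273049i
d^4_{4,-3}: single k=0 term ⇒ -0.125384;  D = +0.125351-0.002858i
Y_4^{m'}(θ=2.0991,φ=1.1696) and Σ D·Y over m':
  (+0.2175-0.0968i)·(-0.0084+0.2461i)  (-0.0102+0.4358i)·(+0.3794-0.1459i)  (-0.4004-0.2012i)·(-0.1350-0.1397i)  (+0.1637-0.1278i)·(+0.0982-0.2316i)  (-0.0339-0.1511i)·(-0.2500+0.0000i)  (+0.4064+0.0915i)·(-0.0982-0.2316i)  (-0.2774+0.3548i)·(-0.1350+0.1397i)  (-0.1370-0.2730i)·(-0.3794-0.1459i)  (+0.1254-0.0029i)·(-0.0084-0.2461i)
Y_4^-3(R⁻¹ n̂) = +0.082162+0.194533i

Re=0.0822 Im=0.1945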